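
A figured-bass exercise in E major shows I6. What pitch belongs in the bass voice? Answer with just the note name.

G#

I in E major has root E; the chord is E-G#-B.
The figure 6 means first inversion — the third is in the bass.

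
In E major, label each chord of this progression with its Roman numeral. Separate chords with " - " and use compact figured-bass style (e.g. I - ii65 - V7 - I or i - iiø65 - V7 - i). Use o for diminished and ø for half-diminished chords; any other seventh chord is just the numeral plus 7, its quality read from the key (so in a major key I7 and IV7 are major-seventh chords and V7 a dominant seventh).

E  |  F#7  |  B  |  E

E has root E, degree 1 in E major, so I.
F#7: chromatic; F# is V of V, so V7/V.
B: root B is the dominant; major triad there is V.
E: major triad on E = scale degree 1 → I.

I - V7/V - V - I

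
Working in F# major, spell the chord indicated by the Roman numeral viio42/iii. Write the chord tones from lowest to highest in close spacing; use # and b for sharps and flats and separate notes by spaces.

The slash marks an applied leading-tone chord: viio of iii. In F# major, iii is A#, so the leading tone to it is G##, a half step below.
Building a fully diminished seventh chord on G## gives G##-B#-D#-F#.
With the 42 figure the chord is in third inversion; from the bass F# upward in close position it reads F#-G##-B#-D#.

F# G## B# D#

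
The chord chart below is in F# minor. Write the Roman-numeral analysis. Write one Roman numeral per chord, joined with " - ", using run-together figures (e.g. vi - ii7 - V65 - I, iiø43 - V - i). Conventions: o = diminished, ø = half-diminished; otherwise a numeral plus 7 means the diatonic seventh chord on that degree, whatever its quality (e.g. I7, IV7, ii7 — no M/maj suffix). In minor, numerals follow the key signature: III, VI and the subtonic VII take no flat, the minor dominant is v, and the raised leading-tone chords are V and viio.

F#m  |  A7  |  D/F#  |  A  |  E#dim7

F#m: minor triad on F# = scale degree 1 → i.
A7: chromatic; A is V of VI, so V7/VI.
D/F#: root D is the submediant; major triad there is VI6.
A: root A is the mediant; major triad there is III.
E#dim7 has root E#, degree 7 in F# minor, so viio7.

i - V7/VI - VI6 - III - viio7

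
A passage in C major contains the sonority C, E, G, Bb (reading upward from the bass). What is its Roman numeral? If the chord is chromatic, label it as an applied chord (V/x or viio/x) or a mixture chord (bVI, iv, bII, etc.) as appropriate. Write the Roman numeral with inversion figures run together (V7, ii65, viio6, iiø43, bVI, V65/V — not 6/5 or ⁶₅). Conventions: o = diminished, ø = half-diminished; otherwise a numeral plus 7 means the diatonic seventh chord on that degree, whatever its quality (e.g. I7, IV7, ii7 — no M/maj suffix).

The pitches C-E-G-Bb form a dominant seventh chord rooted on C.
C is not a diatonic chord root with this quality in C major, but it lies a perfect fifth above F (IV), so the chord functions as an applied dominant of IV.

V7/IV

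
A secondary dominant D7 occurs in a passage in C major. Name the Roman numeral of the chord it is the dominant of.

V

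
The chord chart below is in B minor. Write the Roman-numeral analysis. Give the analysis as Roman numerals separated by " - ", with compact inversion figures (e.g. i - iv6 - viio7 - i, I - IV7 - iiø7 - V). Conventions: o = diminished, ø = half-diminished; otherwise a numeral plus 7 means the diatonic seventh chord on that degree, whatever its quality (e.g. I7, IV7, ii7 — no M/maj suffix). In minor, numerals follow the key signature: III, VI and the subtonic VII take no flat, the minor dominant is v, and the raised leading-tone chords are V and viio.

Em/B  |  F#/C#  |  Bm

Em/B: minor triad on E = scale degree 4 → iv64.
F#/C#: root F# is the dominant; major triad there is V64.
Bm has root B, degree 1 in B minor, so i.

iv64 - V64 - i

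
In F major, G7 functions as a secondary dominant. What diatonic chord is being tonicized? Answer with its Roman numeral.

The chord is a dominant seventh chord on G.
A dominant resolves down a perfect fifth: G → C. In F major, C is scale degree 5, i.e. V.

V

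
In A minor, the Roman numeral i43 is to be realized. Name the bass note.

i in A minor has root A; the chord is A-C-E-G.
The figure 43 means second inversion — the fifth is in the bass.

E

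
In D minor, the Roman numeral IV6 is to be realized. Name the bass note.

B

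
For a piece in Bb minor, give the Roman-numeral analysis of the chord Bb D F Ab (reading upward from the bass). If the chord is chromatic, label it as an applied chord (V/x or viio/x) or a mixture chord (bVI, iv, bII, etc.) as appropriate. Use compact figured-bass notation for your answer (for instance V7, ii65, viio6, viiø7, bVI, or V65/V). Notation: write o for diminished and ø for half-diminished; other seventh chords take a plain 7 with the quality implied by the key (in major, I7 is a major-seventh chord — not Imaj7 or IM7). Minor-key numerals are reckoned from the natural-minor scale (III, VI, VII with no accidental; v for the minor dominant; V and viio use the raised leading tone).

V7/iv

The pitches Bb-D-F-Ab form a dominant seventh chord rooted on Bb.
Bb is not a diatonic chord root with this quality in Bb minor, but it lies a perfect fifth above Eb (iv), so the chord functions as an applied dominant of iv.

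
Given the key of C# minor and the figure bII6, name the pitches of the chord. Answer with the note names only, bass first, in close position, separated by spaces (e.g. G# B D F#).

bII6 is the Neapolitan sixth — a major triad on the lowered second degree, here in its customary first inversion. In C# minor that root is D.
So the chord is D-F#-A.
The figured bass 6 indicates first inversion, placing the third (F#) in the bass: F#-A-D.

F# A D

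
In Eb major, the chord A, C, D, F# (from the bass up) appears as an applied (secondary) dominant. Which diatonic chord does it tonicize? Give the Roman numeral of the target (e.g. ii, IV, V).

iii

The chord is a dominant seventh chord on D.
A dominant resolves down a perfect fifth: D → G. In Eb major, G is scale degree 3, i.e. iii.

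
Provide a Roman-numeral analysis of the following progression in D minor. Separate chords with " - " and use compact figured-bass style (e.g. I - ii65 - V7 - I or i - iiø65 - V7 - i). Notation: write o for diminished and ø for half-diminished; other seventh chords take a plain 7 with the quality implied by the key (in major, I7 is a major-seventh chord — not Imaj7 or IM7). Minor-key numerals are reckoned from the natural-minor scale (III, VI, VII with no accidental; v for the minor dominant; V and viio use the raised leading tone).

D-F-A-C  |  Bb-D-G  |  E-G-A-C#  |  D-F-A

i7 - iv6 - V43 - i

D-F-A-C has root D, degree 1 in D minor, so i7.
Bb-D-G has root G, degree 4 in D minor, so iv6.
E-G-A-C# has root A, degree 5 in D minor, so V43.
D-F-A has root D, degree 1 in D minor, so i.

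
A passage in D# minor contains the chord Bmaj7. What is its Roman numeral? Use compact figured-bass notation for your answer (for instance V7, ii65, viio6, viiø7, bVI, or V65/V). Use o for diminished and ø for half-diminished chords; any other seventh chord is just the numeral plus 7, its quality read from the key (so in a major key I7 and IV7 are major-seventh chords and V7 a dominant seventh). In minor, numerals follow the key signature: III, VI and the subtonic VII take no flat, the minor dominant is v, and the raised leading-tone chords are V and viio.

The pitches B-D#-F#-A# form a major seventh chord rooted on B.
B is scale degree 6 in D# minor, and a major seventh chord on that degree is written VI7.

VI7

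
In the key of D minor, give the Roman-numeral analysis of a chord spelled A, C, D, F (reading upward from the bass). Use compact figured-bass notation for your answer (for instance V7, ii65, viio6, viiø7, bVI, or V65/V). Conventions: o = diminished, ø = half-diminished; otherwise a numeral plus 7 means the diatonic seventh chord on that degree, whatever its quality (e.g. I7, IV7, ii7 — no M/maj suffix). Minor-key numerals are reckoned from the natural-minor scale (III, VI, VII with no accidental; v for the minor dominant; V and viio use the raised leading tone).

The pitches D-F-A-C form a minor seventh chord rooted on D.
D is scale degree 1 in D minor, and a minor seventh chord on that degree is written i7.
With A in the bass the chord is in second inversion, so the figured bass is 43.

i43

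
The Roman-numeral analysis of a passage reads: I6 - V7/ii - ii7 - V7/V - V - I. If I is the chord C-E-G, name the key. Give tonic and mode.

The anchor chord is a major triad on C, labeled I.
If C is scale degree 1 and the mode makes that degree carry a major triad, the tonic is C and the mode is major.

C major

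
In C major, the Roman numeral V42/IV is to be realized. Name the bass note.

Bb

The applied chord V42/IV is rooted on C: C-E-G-Bb.
The figure 42 means third inversion — the seventh is in the bass.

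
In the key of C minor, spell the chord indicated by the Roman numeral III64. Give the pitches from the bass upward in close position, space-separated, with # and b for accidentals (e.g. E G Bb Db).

Bb Eb G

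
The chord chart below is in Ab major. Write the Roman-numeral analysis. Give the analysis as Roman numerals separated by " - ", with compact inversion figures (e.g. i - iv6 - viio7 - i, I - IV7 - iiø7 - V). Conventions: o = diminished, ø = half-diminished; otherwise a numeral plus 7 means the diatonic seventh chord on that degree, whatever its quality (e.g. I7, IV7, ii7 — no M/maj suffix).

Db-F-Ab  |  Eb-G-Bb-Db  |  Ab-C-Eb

Db-F-Ab has root Db, degree 4 in Ab major, so IV.
Eb-G-Bb-Db: dominant seventh chord on Eb = scale degree 5 → V7.
Ab-C-Eb has root Ab, degree 1 in Ab major, so I.

IV - V7 - I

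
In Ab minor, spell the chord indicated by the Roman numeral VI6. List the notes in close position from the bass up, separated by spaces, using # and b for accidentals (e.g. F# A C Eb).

The numeral's case and figure indicate a major triad. In Ab minor its root, the submediant, is Fb.
Stacking thirds from Fb gives Fb-Ab-Cb.
The figured bass 6 indicates first inversion, placing the third (Ab) in the bass: Ab-Cb-Fb.

Ab Cb Fb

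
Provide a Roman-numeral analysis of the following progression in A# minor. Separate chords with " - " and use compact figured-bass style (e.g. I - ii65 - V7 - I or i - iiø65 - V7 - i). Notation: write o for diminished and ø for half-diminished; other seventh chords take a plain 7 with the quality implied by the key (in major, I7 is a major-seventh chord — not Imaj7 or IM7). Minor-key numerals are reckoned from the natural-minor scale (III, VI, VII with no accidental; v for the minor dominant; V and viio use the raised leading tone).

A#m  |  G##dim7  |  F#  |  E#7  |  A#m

A#m: minor triad on A# = scale degree 1 → i.
G##dim7: root G## is the leading tone; fully diminished seventh chord there is viio7.
F#: major triad on F# = scale degree 6 → VI.
E#7: dominant seventh chord on E# = scale degree 5 → V7.
A#m has root A#, degree 1 in A# minor, so i.

i - viio7 - VI - V7 - i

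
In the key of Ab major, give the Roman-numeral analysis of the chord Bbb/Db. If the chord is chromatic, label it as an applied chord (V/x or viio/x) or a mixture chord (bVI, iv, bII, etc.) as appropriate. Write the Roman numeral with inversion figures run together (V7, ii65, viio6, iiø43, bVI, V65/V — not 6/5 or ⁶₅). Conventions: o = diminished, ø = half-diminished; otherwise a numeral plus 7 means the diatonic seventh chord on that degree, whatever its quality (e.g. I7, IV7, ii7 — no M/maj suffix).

Stacked in thirds the chord is Bbb-Db-Fb: a major triad on Bbb.
Bbb is the lowered second degree of Ab major (diatonic 2 would be Bb). This is the Neapolitan sixth — a major triad on the lowered second degree, here in its customary first inversion.
With Db in the bass the chord is in first inversion, so the figured bass is 6.

bII6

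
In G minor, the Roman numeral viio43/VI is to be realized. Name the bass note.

Ab

The applied chord viio43/VI is rooted on D: D-F-Ab-Cb.
The figure 43 means second inversion — the fifth is in the bass.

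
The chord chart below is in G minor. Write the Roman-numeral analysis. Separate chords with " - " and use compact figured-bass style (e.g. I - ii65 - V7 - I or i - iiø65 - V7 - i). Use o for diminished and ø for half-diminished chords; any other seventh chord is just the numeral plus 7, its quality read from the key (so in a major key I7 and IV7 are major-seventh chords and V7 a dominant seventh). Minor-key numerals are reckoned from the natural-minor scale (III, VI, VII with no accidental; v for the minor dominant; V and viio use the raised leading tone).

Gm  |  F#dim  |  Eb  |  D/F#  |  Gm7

i - viio - VI - V6 - i7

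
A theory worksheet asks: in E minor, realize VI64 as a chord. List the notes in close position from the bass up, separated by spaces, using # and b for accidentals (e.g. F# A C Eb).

G C E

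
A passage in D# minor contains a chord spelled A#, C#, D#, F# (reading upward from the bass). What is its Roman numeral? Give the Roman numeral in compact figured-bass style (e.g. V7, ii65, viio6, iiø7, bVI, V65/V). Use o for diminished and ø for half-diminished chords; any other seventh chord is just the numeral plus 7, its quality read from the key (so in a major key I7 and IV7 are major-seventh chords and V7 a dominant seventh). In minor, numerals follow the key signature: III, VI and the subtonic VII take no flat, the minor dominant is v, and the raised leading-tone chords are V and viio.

The pitches D#-F#-A#-C# form a minor seventh chord rooted on D#.
In D# minor, D# is the tonic; the diatonic minor seventh chord there is i7.
With A# in the bass the chord is in second inversion, so the figured bass is 43.

i43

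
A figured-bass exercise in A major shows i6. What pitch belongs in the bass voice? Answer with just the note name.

i in A major has root A; the chord is A-C-E.
The figure 6 means first inversion — the third is in the bass.

C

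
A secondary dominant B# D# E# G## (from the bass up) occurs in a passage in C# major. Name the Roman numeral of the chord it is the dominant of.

vi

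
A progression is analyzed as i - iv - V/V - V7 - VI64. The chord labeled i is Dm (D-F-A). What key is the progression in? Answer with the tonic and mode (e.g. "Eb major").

D minor

The anchor chord is a minor triad on D, labeled i.
If D is scale degree 1 and the mode makes that degree carry a minor triad, the tonic is D and the mode is minor.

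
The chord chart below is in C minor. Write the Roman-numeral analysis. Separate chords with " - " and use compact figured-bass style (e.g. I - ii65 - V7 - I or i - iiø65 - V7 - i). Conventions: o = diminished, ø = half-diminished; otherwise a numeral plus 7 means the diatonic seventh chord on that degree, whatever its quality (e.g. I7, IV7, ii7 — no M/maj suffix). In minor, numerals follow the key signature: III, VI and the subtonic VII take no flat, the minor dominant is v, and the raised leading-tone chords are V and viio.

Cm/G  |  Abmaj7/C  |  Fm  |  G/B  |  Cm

Cm/G has root C, degree 1 in C minor, so i64.
Abmaj7/C: root Ab is the submediant; major seventh chord there is VI65.
Fm has root F, degree 4 in C minor, so iv.
G/B: major triad on G = scale degree 5 → V6.
Cm: root C is the tonic; minor triad there is i.

i64 - VI65 - iv - V6 - i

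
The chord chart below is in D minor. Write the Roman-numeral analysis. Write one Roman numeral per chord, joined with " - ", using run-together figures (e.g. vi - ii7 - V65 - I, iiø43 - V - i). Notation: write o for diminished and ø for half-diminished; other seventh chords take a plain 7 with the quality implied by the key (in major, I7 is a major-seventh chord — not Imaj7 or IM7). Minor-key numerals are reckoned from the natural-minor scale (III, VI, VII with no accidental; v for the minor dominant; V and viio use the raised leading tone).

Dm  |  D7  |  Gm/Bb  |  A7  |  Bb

i - V7/iv - iv6 - V7 - VI

Dm: minor triad on D = scale degree 1 → i.
D7 is the secondary dominant of iv (dominant seventh chord on D): V7/iv.
Gm/Bb: minor triad on G = scale degree 4 → iv6.
A7: dominant seventh chord on A = scale degree 5 → V7.
Bb: root Bb is the submediant; major triad there is VI.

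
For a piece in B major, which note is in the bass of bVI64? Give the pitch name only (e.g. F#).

D

bVI in B major has root G; the chord is G-B-D.
The figure 64 means second inversion — the fifth is in the bass.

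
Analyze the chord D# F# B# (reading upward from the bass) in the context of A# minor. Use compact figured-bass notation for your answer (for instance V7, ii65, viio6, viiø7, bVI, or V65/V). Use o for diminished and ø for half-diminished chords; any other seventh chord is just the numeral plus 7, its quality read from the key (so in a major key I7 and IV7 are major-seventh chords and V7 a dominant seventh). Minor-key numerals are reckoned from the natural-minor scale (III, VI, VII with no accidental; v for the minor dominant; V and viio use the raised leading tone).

iio6

Stacked in thirds the chord is B#-D#-F#: a diminished triad on B#.
In A# minor, B# is the supertonic; the diatonic diminished triad there is iio.
With D# in the bass the chord is in first inversion, so the figured bass is 6.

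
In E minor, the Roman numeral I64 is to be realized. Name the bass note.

B

I in E minor has root E; the chord is E-G#-B.
The figure 64 means second inversion — the fifth is in the bass.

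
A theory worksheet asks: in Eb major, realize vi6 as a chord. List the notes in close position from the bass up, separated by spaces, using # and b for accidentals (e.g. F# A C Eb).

In Eb major, the sixth degree is C, and the diatonic chord built there is a minor triad.
Stacking thirds from C gives C-Eb-G.
With the 6 figure the chord is in first inversion; from the bass Eb upward in close position it reads Eb-G-C.

Eb G C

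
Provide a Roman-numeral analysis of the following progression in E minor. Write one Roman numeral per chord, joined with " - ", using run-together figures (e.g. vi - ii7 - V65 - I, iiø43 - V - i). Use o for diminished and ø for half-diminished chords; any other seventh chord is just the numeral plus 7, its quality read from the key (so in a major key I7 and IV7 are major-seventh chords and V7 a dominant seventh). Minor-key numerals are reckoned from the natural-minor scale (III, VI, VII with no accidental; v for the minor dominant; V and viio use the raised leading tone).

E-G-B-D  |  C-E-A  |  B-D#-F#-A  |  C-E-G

E-G-B-D: minor seventh chord on E = scale degree 1 → i7.
C-E-A has root A, degree 4 in E minor, so iv6.
B-D#-F#-A has root B, degree 5 in E minor, so V7.
C-E-G: root C is the submediant; major triad there is VI.

i7 - iv6 - V7 - VI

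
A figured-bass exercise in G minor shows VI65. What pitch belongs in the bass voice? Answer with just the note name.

VI in G minor has root Eb; the chord is Eb-G-Bb-D.
The figure 65 means first inversion — the third is in the bass.

G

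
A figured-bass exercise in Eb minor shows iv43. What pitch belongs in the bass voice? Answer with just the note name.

iv in Eb minor has root Ab; the chord is Ab-Cb-Eb-Gb.
The figure 43 means second inversion — the fifth is in the bass.

Eb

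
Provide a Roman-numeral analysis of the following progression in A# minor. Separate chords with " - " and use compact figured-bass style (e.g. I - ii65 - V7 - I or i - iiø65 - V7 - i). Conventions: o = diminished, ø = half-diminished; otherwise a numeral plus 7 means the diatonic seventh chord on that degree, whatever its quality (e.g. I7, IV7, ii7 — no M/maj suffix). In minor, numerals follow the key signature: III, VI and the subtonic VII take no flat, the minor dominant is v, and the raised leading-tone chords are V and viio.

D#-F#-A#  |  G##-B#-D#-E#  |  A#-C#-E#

iv - V65 - i

D#-F#-A#: root D# is the subdominant; minor triad there is iv.
G##-B#-D#-E# has root E#, degree 5 in A# minor, so V65.
A#-C#-E#: minor triad on A# = scale degree 1 → i.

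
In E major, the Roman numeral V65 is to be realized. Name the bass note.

V in E major has root B; the chord is B-D#-F#-A.
The figure 65 means first inversion — the third is in the bass.

D#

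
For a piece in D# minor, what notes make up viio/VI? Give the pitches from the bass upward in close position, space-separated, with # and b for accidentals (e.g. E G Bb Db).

A# C# E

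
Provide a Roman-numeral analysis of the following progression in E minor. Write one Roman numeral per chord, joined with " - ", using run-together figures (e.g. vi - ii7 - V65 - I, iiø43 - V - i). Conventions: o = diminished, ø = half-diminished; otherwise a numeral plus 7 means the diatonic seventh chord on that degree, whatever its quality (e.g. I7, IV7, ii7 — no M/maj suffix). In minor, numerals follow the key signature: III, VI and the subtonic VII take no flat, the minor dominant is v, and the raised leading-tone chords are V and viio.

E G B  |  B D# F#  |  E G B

i - V - i

E-G-B: root E is the tonic; minor triad there is i.
B-D#-F#: root B is the dominant; major triad there is V.
E-G-B: root E is the tonic; minor triad there is i.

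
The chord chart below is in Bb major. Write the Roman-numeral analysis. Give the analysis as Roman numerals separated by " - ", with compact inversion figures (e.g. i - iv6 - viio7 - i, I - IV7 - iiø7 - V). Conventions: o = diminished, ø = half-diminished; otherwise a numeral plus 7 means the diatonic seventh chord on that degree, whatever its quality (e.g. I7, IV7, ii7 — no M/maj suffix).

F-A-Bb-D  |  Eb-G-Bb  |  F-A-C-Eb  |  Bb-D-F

I43 - IV - V7 - I

F-A-Bb-D: root Bb is the tonic; major seventh chord there is I43.
Eb-G-Bb: root Eb is the subdominant; major triad there is IV.
F-A-C-Eb: root F is the dominant; dominant seventh chord there is V7.
Bb-D-F: root Bb is the tonic; major triad there is I.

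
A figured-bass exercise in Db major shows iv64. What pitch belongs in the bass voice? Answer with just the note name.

iv in Db major has root Gb; the chord is Gb-Bbb-Db.
The figure 64 means second inversion — the fifth is in the bass.

Db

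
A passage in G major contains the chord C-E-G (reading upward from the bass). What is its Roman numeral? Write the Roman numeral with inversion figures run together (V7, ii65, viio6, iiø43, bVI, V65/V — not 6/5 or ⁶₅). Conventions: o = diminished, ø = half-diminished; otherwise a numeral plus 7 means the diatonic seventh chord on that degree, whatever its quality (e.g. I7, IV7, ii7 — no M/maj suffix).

The pitches C-E-G form a major triad rooted on C.
In G major, C is the subdominant; the diatonic major triad there is IV.

IV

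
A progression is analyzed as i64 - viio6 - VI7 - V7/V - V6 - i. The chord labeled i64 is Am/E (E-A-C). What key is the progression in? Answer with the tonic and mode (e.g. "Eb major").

i64 is given as E-A-C — a minor triad with root A.
If A is scale degree 1 and the mode makes that degree carry a minor triad, the tonic is A and the mode is minor.

A minor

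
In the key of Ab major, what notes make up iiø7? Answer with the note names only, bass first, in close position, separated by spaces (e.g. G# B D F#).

iiø7 is the half-diminished supertonic seventh, borrowed from the parallel minor. In Ab major that root is Bb.
So the chord is Bb-Db-Fb-Ab, a half-diminished seventh chord.

Bb Db Fb Ab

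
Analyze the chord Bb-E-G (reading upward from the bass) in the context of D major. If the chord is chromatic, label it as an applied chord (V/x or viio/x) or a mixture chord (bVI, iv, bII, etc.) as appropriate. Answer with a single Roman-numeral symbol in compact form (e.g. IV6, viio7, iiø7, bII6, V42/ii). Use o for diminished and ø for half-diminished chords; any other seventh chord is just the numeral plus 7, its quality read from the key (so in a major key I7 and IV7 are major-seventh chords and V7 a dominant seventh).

The pitches E-G-Bb form a diminished triad rooted on E.
E is the second degree of D major. This is the diminished supertonic triad, borrowed from the parallel minor.
With Bb in the bass the chord is in second inversion, so the figured bass is 64.

iio64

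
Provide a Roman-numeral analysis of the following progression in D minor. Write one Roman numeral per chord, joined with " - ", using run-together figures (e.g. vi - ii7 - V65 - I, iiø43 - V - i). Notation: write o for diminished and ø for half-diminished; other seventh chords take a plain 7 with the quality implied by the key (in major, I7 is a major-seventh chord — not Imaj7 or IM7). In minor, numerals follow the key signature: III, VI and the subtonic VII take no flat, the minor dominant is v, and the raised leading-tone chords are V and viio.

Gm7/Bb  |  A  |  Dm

iv65 - V - i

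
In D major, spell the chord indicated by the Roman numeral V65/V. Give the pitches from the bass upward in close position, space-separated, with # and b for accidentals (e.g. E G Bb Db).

G# B D E

V65/V is a secondary dominant — the dominant seventh of V. V in D major is A, so the applied chord's root is E, a perfect fifth above.
Building a dominant seventh chord on E gives E-G#-B-D.
The figured bass 65 indicates first inversion, placing the third (G#) in the bass: G#-B-D-E.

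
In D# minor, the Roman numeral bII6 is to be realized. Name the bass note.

bII in D# minor has root E; the chord is E-G#-B.
The figure 6 means first inversion — the third is in the bass.

G#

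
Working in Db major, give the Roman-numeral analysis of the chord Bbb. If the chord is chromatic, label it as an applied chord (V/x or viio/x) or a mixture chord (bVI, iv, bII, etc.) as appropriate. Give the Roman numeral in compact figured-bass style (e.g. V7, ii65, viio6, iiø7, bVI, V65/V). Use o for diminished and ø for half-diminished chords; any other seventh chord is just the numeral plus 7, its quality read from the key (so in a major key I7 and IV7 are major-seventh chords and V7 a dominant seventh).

Stacked in thirds the chord is Bbb-Db-Fb: a major triad on Bbb.
Bbb is the lowered sixth degree of Db major (diatonic 6 would be Bb). This is a major triad on the lowered sixth degree, borrowed from the parallel minor.

bVI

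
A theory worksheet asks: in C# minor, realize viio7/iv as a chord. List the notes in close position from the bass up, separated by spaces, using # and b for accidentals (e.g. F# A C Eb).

E# G# B D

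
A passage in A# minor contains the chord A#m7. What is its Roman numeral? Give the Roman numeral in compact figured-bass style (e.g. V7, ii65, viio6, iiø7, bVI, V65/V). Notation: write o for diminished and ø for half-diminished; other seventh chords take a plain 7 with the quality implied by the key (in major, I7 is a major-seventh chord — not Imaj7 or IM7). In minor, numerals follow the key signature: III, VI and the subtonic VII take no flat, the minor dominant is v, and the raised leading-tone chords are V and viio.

i7

The pitches A#-C#-E#-G# form a minor seventh chord rooted on A#.
A# is scale degree 1 in A# minor, and a minor seventh chord on that degree is written i7.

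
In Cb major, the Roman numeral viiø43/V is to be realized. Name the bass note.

The applied chord viiø43/V is rooted on F: F-Ab-Cb-Eb.
The figure 43 means second inversion — the fifth is in the bass.

Cb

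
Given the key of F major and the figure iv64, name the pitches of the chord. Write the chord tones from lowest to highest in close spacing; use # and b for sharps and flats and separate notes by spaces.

F Bb Db

Scale degree 4 in F major is Bb; here the chord built on it is altered to a minor triad. iv64 is the minor subdominant, borrowed from the parallel minor.
So the chord is Bb-Db-F, a minor triad.
With the 64 figure the chord is in second inversion; from the bass F upward in close position it reads F-Bb-Db.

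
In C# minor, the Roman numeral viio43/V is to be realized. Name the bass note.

The applied chord viio43/V is rooted on F##: F##-A#-C#-E.
The figure 43 means second inversion — the fifth is in the bass.

C#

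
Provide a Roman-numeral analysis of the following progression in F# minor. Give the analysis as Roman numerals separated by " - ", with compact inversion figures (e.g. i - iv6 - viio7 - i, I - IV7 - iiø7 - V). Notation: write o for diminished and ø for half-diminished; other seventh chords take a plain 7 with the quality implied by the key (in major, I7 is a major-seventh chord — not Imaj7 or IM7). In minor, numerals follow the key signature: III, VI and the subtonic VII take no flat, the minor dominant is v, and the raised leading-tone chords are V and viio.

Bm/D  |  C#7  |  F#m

iv6 - V7 - i

Bm/D: minor triad on B = scale degree 4 → iv6.
C#7 has root C#, degree 5 in F# minor, so V7.
F#m has root F#, degree 1 in F# minor, so i.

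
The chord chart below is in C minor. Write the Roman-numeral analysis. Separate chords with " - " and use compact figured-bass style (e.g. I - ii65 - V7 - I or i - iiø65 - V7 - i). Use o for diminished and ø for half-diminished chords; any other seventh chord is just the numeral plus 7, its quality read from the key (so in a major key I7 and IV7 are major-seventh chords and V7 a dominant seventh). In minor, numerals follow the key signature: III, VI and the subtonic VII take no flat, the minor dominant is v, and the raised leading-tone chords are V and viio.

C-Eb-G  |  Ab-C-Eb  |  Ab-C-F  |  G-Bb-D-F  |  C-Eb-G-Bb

i - VI - iv6 - v7 - i7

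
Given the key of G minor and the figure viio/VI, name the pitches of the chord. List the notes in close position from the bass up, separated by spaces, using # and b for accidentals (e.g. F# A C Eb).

D F Ab

The slash marks an applied leading-tone chord: viio of VI. In G minor, VI is Eb, so the leading tone to it is D, a half step below.
Building a diminished triad on D gives D-F-Ab.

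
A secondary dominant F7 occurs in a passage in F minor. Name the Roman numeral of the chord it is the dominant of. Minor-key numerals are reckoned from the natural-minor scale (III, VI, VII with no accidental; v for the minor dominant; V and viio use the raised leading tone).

iv

The chord is a dominant seventh chord on F.
A dominant resolves down a perfect fifth: F → Bb. In F minor, Bb is scale degree 4, i.e. iv.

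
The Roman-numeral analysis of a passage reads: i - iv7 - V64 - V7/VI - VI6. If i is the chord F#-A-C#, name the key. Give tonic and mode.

F# minor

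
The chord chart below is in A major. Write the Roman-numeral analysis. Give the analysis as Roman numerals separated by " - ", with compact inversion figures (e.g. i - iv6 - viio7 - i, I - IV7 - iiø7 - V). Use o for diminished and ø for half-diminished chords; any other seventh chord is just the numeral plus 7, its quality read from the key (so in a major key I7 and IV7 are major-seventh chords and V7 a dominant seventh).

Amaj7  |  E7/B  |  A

Amaj7: root A is the tonic; major seventh chord there is I7.
E7/B: dominant seventh chord on E = scale degree 5 → V43.
A: major triad on A = scale degree 1 → I.

I7 - V43 - I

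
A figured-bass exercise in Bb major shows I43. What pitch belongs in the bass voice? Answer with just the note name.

F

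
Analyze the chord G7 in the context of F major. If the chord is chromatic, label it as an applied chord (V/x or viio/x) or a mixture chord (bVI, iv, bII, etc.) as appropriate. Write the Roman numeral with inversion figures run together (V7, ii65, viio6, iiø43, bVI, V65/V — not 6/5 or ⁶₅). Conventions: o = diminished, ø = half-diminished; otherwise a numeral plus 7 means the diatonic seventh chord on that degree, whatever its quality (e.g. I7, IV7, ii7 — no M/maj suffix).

V7/V

Stacked in thirds the chord is G-B-D-F: a dominant seventh chord on G.
G is not a diatonic chord root with this quality in F major, but it lies a perfect fifth above C (V), so the chord functions as an applied dominant of V.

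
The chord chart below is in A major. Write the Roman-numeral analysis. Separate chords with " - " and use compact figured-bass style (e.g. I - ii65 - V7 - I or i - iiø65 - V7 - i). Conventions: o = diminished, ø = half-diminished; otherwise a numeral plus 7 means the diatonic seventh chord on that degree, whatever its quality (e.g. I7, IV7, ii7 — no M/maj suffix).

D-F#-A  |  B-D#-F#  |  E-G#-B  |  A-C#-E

IV - V/V - V - I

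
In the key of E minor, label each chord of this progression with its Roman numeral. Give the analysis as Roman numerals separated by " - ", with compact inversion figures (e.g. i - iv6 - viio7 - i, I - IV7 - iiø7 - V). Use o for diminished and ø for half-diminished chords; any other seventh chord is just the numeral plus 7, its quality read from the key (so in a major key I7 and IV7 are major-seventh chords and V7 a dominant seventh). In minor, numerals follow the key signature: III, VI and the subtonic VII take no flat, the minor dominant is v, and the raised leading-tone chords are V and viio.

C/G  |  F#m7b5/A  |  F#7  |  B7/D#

VI64 - iiø65 - V7/V - V65

C/G has root C, degree 6 in E minor, so VI64.
F#m7b5/A has root F#, degree 2 in E minor, so iiø65.
F#7 is the secondary dominant of V (dominant seventh chord on F#): V7/V.
B7/D#: root B is the dominant; dominant seventh chord there is V65.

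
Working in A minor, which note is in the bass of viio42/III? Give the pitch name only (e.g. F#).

Ab

The applied chord viio42/III is rooted on B: B-D-F-Ab.
The figure 42 means third inversion — the seventh is in the bass.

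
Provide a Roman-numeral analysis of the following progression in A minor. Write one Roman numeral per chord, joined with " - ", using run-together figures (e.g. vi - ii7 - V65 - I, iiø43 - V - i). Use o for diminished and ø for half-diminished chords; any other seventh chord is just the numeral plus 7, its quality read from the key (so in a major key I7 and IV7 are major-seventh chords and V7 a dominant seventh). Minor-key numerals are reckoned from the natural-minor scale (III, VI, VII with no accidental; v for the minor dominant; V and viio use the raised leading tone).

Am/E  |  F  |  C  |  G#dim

Am/E: root A is the tonic; minor triad there is i64.
F: root F is the submediant; major triad there is VI.
C: major triad on C = scale degree 3 → III.
G#dim: diminished triad on G# = scale degree 7 → viio.

i64 - VI - III - viio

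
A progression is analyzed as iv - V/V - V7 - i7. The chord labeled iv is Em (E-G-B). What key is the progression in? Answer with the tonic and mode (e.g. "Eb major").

B minor

iv is given as E-G-B — a minor triad with root E.
Counting down 3 scale steps from E places the tonic on B; a minor triad on degree 4 is diatonic only in minor.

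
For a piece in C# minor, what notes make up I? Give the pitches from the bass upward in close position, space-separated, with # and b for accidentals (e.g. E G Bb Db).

Scale degree 1 in C# minor is C#; here the chord built on it is altered to a major triad. I is the major tonic (Picardy third), borrowed from the parallel major.
So the chord is C#-E#-G#.

C# E# G#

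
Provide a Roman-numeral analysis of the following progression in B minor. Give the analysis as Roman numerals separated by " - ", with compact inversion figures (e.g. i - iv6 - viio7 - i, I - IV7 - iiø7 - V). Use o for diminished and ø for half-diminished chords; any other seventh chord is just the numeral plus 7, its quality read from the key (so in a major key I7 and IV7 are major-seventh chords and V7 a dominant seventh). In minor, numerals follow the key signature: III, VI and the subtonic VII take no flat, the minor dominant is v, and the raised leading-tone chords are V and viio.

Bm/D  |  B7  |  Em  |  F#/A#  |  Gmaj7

Bm/D: minor triad on B = scale degree 1 → i6.
B7: chromatic; B is V of iv, so V7/iv.
Em has root E, degree 4 in B minor, so iv.
F#/A#: major triad on F# = scale degree 5 → V6.
Gmaj7: root G is the submediant; major seventh chord there is VI7.

i6 - V7/iv - iv - V6 - VI7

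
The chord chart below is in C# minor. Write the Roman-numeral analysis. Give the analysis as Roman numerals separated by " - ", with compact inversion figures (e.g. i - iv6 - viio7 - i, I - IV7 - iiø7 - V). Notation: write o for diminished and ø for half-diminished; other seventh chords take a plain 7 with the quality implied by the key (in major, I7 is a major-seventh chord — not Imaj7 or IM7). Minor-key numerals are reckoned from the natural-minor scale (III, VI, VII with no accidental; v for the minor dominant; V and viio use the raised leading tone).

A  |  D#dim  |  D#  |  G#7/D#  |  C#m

VI - iio - V/V - V43 - i

A has root A, degree 6 in C# minor, so VI.
D#dim: diminished triad on D# = scale degree 2 → iio.
D#: a major triad on D#, the applied dominant of V → V/V.
G#7/D#: dominant seventh chord on G# = scale degree 5 → V43.
C#m: root C# is the tonic; minor triad there is i.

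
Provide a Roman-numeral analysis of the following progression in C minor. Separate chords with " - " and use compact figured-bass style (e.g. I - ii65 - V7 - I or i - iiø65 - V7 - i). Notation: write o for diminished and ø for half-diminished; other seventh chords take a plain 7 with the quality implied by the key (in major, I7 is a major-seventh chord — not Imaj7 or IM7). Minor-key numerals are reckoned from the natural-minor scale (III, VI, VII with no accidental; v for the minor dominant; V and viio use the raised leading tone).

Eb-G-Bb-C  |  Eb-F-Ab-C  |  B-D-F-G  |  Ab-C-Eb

Eb-G-Bb-C has root C, degree 1 in C minor, so i65.
Eb-F-Ab-C has root F, degree 4 in C minor, so iv42.
B-D-F-G has root G, degree 5 in C minor, so V65.
Ab-C-Eb: root Ab is the submediant; major triad there is VI.

i65 - iv42 - V65 - VI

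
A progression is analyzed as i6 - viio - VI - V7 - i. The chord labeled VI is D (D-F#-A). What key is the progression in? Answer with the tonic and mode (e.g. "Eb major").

The anchor chord is a major triad on D, labeled VI.
If D is scale degree 6 and the mode makes that degree carry a major triad, the tonic is F# and the mode is minor.

F# minor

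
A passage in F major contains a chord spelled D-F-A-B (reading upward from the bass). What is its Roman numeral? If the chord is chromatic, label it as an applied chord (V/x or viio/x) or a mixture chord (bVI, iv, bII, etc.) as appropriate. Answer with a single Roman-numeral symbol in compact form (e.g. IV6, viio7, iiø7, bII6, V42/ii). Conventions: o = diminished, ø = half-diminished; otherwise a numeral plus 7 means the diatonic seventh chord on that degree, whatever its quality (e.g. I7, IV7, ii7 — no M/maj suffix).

viiø65/V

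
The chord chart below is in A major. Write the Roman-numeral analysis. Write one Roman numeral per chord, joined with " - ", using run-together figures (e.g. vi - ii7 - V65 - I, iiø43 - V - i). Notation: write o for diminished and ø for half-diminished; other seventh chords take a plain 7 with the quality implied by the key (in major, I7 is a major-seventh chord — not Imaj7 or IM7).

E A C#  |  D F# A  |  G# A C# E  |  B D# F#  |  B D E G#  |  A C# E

E-A-C#: root A is the tonic; major triad there is I64.
D-F#-A has root D, degree 4 in A major, so IV.
G#-A-C#-E: major seventh chord on A = scale degree 1 → I42.
B-D#-F#: chromatic; B is V of V, so V/V.
B-D-E-G#: root E is the dominant; dominant seventh chord there is V43.
A-C#-E: root A is the tonic; major triad there is I.

I64 - IV - I42 - V/V - V43 - I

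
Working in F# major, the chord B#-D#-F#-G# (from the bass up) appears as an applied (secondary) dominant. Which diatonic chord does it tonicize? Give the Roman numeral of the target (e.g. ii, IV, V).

The chord is a dominant seventh chord on G#.
A dominant resolves down a perfect fifth: G# → C#. In F# major, C# is scale degree 5, i.e. V.

V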